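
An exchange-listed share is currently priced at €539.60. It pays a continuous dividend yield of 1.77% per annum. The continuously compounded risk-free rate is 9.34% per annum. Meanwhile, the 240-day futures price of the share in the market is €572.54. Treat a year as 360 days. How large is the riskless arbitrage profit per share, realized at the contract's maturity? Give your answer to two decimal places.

€5.01 per share

Fair futures: F* = S·e^(carry·T), with carry = (r − q) = 0.0934 − 0.0177 = 0.0757
F* = 539.60 · e^(0.0757 × 240/360) = 539.60 · e^0.050467 = 539.60 × 1.051762 = €567.5308
Market €572.54 > fair €567.5308: forward overpriced → cash-and-carry (buy spot, short the forward).
At maturity, profit = |F_mkt − F*| = |572.54 − 567.5308| = €5.01 per share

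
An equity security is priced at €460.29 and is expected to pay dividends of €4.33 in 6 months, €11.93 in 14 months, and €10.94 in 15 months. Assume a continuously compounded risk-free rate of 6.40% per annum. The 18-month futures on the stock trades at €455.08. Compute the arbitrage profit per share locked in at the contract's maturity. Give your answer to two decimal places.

PV(dividends) I = 4.33·e^(−0.0640·6/12) + 11.93·e^(−0.0640·14/12) + 10.94·e^(−0.0640·15/12) = 25.3642
Fair futures F* = (S − I)·e^(rT) = (460.29 − 25.3642)·e^0.096000 = 434.9258 × 1.100759 = 478.7485
Market €455.08 < fair 478.7485: forward underpriced → reverse cash-and-carry (short the stock, invest proceeds at r, pay the dividends, go long the forward).
Profit at T = |F_mkt − F*| = |455.08 − 478.7485| = €23.67 per share

€23.67 per share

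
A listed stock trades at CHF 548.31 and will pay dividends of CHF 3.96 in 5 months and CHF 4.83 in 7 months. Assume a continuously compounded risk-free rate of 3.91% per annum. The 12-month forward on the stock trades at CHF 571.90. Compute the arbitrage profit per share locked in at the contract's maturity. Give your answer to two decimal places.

PV(dividends) I = 3.96·e^(−0.0391·5/12) + 4.83·e^(−0.0391·7/12) = 8.6171
Fair forward F* = (S − I)·e^(rT) = (548.31 − 8.6171)·e^0.039100 = 539.6929 × 1.039874 = 561.2126
Market CHF 571.90 > fair 561.2126: forward overpriced → cash-and-carry (borrow at r, buy the stock and collect the dividends, short the forward).
Profit at T = |F_mkt − F*| = |571.90 − 561.2126| = CHF 10.69 per share

CHF 10.69 per share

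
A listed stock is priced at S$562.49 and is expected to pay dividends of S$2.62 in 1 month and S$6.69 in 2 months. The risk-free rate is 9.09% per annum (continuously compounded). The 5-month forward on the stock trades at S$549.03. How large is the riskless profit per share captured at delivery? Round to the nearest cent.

PV(dividends) I = 2.62·e^(−0.0909·1/12) + 6.69·e^(−0.0909·2/12) = 9.1896
Fair forward F* = (S − I)·e^(rT) = (562.49 − 9.1896)·e^0.037875 = 553.3004 × 1.038601 = 574.6583
Market S$549.03 < fair 574.6583: forward underpriced → reverse cash-and-carry (short the stock, invest proceeds at r, pay the dividends, go long the forward).
Profit at T = |F_mkt − F*| = |549.03 − 574.6583| = S$25.63 per share

S$25.63 per share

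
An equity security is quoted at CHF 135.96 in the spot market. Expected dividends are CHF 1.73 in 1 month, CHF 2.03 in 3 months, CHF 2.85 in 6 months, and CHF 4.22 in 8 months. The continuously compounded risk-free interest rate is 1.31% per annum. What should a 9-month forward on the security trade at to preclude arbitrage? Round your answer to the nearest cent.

CHF 126.43

PV(dividends) I = 1.73·e^(−0.0131·1/12) + 2.03·e^(−0.0131·3/12) + 2.85·e^(−0.0131·6/12) + 4.22·e^(−0.0131·8/12)
I = 1.7281 + 2.0234 + 2.8314 + 4.1833 = 10.7662
F = (S − I)·e^(rT) = (135.96 − 10.7662) · e^(0.0131·9/12)
= 125.1938 · e^0.009825 = 125.1938 × 1.009873 = CHF 126.43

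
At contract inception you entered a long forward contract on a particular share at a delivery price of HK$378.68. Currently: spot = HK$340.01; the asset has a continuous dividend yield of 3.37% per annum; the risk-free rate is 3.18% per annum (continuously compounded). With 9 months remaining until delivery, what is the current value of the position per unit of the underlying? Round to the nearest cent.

-HK$38.23

Current fair forward for the remaining 9 months: F = S·e^((r − q)·T), (r − q) = 0.0318 − 0.0337 = -0.0019
F = 340.01 · e^(-0.0019 × 9/12) = 340.01 × 0.998576 = 339.5258
Value of long forward = (F − K)·e^(−rT) = (339.5258 − 378.68) · e^(−0.0318·9/12)
= -39.1542 × 0.976432 = -38.23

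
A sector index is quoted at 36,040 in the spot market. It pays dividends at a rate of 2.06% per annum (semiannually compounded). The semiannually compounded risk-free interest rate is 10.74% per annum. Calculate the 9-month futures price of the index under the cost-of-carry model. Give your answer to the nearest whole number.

F = S · (1+r/2)^(2T) / (1+q/2)^(2T)
= 36040 × 1.081622 / 1.015490 = 36040 × 1.065123
F = 38,387

38,387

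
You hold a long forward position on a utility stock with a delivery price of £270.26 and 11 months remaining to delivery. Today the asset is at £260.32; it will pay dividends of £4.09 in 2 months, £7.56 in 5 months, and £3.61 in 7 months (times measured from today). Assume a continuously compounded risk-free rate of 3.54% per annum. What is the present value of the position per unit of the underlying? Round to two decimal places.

PV(remaining dividends) I = 4.09·e^(−0.0354·2/12) + 7.56·e^(−0.0354·5/12) + 3.61·e^(−0.0354·7/12) = 15.0515
Current forward F = (S − I)·e^(rT) = (260.32 − 15.0515)·e^(0.0354·11/12) = 245.2685 × 1.032982 = 253.3579
Value (long) = (F − K)·e^(−rT) = (253.3579 − 270.26) × 0.968071 = -16.3624
Value = -£16.36

-£16.36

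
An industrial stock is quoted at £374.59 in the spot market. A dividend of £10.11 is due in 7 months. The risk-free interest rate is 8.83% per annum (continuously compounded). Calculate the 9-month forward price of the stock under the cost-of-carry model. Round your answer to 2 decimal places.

PV(dividends) I = 10.11·e^(−0.0883·7/12)
I = 9.6024
F = (S − I)·e^(rT) = (374.59 − 9.6024) · e^(0.0883·9/12)
= 364.9876 · e^0.066225 = 364.9876 × 1.068467 = £389.98

£389.98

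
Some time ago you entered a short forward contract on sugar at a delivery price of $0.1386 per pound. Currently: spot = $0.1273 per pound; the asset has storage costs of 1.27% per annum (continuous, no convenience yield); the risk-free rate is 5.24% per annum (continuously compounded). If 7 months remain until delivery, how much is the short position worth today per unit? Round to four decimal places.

$0.0062 per pound

Current fair forward for the remaining 7 months: F = S·e^((r + u)·T), (r + u) = 0.0524 + 0.0127 = 0.0651
F = 0.1273 · e^(0.0651 × 7/12) = 0.1273 × 1.038705 = 0.1322
Value of long forward = (F − K)·e^(−rT) = (0.1322 − 0.1386) · e^(−0.0524·7/12)
= -0.0064 × 0.969896 = -0.0062
Short position value = −(long value) = $0.0062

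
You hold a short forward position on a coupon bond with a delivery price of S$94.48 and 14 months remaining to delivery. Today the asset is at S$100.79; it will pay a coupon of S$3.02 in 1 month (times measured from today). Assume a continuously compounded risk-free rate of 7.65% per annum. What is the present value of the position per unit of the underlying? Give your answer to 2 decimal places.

-S$11.38

PV(remaining coupons) I = 3.02·e^(−0.0765·1/12) = 3.0008
Current forward F = (S − I)·e^(rT) = (100.79 − 3.0008)·e^(0.0765·14/12) = 97.7892 × 1.093354 = 106.9182
Value (long) = (F − K)·e^(−rT) = (106.9182 − 94.48) × 0.914617 = 11.3762
Short position value = −(long value) = -S$11.38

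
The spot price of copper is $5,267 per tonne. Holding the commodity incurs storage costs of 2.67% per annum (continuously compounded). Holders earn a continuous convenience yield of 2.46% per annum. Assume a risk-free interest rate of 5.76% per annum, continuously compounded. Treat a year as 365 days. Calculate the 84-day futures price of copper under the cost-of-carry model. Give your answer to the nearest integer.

$5,340 per tonne

Net carry = r + u − y = 0.0576 + 0.0267 − 0.0246 = 0.0597
F = S·e^((r+u−y)T) = 5267 · e^(0.0597 × 84/365) = 5267 · e^0.013739
= 5267 × 1.013834 = $5,340 per tonne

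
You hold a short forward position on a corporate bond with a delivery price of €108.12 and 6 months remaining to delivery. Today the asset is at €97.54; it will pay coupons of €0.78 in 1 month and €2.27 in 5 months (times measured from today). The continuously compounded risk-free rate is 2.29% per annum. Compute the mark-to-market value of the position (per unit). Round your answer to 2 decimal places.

PV(remaining coupons) I = 0.78·e^(−0.0229·1/12) + 2.27·e^(−0.0229·5/12) = 3.0270
Current forward F = (S − I)·e^(rT) = (97.54 − 3.0270)·e^(0.0229·6/12) = 94.5130 × 1.011516 = 95.6014
Value (long) = (F − K)·e^(−rT) = (95.6014 − 108.12) × 0.988615 = -12.3761
Short position value = −(long value) = €12.38

€12.38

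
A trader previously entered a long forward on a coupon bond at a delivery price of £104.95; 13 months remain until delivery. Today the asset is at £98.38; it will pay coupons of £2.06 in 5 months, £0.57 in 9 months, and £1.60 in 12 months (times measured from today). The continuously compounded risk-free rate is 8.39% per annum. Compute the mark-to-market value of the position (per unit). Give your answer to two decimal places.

-£1.45

PV(remaining coupons) I = 2.06·e^(−0.0839·5/12) + 0.57·e^(−0.0839·9/12) + 1.60·e^(−0.0839·12/12) = 3.9957
Current forward F = (S − I)·e^(rT) = (98.38 − 3.9957)·e^(0.0839·13/12) = 94.3843 × 1.095150 = 103.3650
Value (long) = (F − K)·e^(−rT) = (103.3650 − 104.95) × 0.913117 = -1.4473
Value = -£1.45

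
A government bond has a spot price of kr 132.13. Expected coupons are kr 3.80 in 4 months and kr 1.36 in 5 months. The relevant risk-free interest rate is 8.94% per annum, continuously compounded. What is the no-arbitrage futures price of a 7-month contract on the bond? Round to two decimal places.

kr 133.94

PV(coupons) I = 3.80·e^(−0.0894·4/12) + 1.36·e^(−0.0894·5/12)
I = 3.6884 + 1.3103 = 4.9987
F = (S − I)·e^(rT) = (132.13 − 4.9987) · e^(0.0894·7/12)
= 127.1313 · e^0.052150 = 127.1313 × 1.053534 = kr 133.94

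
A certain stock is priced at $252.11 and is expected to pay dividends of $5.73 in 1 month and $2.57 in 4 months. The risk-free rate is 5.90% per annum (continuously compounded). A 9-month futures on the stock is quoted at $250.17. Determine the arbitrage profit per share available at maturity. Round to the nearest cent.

PV(dividends) I = 5.73·e^(−0.0590·1/12) + 2.57·e^(−0.0590·4/12) = 8.2218
Fair futures F* = (S − I)·e^(rT) = (252.11 − 8.2218)·e^0.044250 = 243.8882 × 1.045244 = 254.9227
Market $250.17 < fair 254.9227: forward underpriced → reverse cash-and-carry (short the stock, invest proceeds at r, pay the dividends, go long the forward).
Profit at T = |F_mkt − F*| = |250.17 − 254.9227| = $4.75 per share

$4.75 per share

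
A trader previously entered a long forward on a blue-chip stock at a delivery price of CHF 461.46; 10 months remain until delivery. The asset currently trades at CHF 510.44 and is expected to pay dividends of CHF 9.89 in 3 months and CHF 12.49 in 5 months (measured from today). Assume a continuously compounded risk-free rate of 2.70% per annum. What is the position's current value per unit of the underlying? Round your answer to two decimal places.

PV(remaining dividends) I = 9.89·e^(−0.0270·3/12) + 12.49·e^(−0.0270·5/12) = 22.1737
Current forward F = (S − I)·e^(rT) = (510.44 − 22.1737)·e^(0.0270·10/12) = 488.2663 × 1.022755 = 499.3768
Value (long) = (F − K)·e^(−rT) = (499.3768 − 461.46) × 0.977751 = 37.0732
Value = CHF 37.07

CHF 37.07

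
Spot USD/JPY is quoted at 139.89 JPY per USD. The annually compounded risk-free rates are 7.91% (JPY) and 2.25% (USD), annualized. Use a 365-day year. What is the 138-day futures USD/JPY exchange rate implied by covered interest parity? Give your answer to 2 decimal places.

142.77

By covered interest parity, F = S · (1+r_JPY)^T / (1+r_USD)^T
= 139.89 × 1.029201 / 1.008448 = 139.89 × 1.020579
F = 142.77 JPY per USD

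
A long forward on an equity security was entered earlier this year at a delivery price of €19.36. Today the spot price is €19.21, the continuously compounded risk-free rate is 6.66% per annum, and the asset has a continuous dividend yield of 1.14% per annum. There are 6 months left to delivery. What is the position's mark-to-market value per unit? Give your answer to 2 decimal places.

€0.37

Current fair forward for the remaining 6 months: F = S·e^((r − q)·T), (r − q) = 0.0666 − 0.0114 = 0.0552
F = 19.21 · e^(0.0552 × 6/12) = 19.21 × 1.027984 = 19.7476
Value of long forward = (F − K)·e^(−rT) = (19.7476 − 19.36) · e^(−0.0666·6/12)
= 0.3876 × 0.967248 = 0.37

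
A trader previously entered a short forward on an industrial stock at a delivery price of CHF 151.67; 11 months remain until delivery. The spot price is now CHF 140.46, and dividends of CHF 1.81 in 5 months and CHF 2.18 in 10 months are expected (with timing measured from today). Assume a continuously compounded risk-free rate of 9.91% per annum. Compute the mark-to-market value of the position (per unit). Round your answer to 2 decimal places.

PV(remaining dividends) I = 1.81·e^(−0.0991·5/12) + 2.18·e^(−0.0991·10/12) = 3.7440
Current forward F = (S − I)·e^(rT) = (140.46 − 3.7440)·e^(0.0991·11/12) = 136.7160 × 1.095096 = 149.7171
Value (long) = (F − K)·e^(−rT) = (149.7171 − 151.67) × 0.913162 = -1.7833
Short position value = −(long value) = CHF 1.78

CHF 1.78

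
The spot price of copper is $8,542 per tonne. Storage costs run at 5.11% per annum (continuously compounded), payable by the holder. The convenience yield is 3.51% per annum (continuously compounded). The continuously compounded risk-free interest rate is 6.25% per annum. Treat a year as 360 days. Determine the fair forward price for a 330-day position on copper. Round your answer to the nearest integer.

Net carry = r + u − y = 0.0625 + 0.0511 − 0.0351 = 0.0785
F = S·e^((r+u−y)T) = 8542 · e^(0.0785 × 330/360) = 8542 · e^0.071958
= 8542 × 1.074610 = $9,179 per tonne

$9,179 per tonne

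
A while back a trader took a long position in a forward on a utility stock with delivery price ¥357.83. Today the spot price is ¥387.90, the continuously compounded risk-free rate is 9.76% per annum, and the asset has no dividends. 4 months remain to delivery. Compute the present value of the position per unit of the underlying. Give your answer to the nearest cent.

Current fair forward for the remaining 4 months: F = S·e^(r·T), r = 0.0976
F = 387.90 · e^(0.0976 × 4/12) = 387.90 × 1.033068 = 400.7271
Value of long forward = (F − K)·e^(−rT) = (400.7271 − 357.83) · e^(−0.0976·4/12)
= 42.8971 × 0.967990 = 41.52

¥41.52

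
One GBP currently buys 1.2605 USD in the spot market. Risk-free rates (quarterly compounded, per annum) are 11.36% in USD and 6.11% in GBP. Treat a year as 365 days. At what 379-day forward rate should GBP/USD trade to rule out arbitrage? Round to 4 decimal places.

1.3296

By covered interest parity, F = S · (1+r_USD/4)^(4T) / (1+r_GBP/4)^(4T)
= 1.2605 × 1.123348 / 1.064988 = 1.2605 × 1.054799
F = 1.3296 USD per GBP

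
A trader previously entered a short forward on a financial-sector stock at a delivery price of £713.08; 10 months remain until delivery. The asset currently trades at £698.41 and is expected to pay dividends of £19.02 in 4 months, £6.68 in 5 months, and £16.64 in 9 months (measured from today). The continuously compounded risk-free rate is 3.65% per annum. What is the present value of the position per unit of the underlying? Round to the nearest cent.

£34.87

PV(remaining dividends) I = 19.02·e^(−0.0365·4/12) + 6.68·e^(−0.0365·5/12) + 16.64·e^(−0.0365·9/12) = 41.5598
Current forward F = (S − I)·e^(rT) = (698.41 − 41.5598)·e^(0.0365·10/12) = 656.8502 × 1.030884 = 677.1364
Value (long) = (F − K)·e^(−rT) = (677.1364 − 713.08) × 0.970041 = -34.8668
Short position value = −(long value) = £34.87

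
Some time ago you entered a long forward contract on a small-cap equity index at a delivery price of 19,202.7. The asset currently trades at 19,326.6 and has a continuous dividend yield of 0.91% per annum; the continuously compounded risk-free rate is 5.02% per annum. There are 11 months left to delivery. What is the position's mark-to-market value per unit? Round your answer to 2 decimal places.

826.98

Current fair forward for the remaining 11 months: F = S·e^((r − q)·T), (r − q) = 0.0502 − 0.0091 = 0.0411
F = 19326.6 · e^(0.0411 × 11/12) = 19326.6 × 1.03839370 = 20068.6197
Value of long forward = (F − K)·e^(−rT) = (20068.6197 − 19202.7) · e^(−0.0502·11/12)
= 865.9197 × 0.95502604 = 826.98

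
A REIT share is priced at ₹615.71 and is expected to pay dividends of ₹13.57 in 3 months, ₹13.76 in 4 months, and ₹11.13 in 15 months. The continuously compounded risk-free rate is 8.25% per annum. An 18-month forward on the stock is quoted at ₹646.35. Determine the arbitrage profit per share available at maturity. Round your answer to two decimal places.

₹8.91 per share

PV(dividends) I = 13.57·e^(−0.0825·3/12) + 13.76·e^(−0.0825·4/12) + 11.13·e^(−0.0825·15/12) = 36.7192
Fair forward F* = (S − I)·e^(rT) = (615.71 − 36.7192)·e^0.123750 = 578.9908 × 1.131733 = 655.2630
Market ₹646.35 < fair 655.2630: forward underpriced → reverse cash-and-carry (short the stock, invest proceeds at r, pay the dividends, go long the forward).
Profit at T = |F_mkt − F*| = |646.35 − 655.2630| = ₹8.91 per share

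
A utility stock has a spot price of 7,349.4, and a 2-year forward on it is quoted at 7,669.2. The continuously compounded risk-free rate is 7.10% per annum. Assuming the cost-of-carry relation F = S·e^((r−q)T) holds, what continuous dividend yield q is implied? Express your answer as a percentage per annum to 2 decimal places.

4.97%

From F = S·e^((r−q)T): (r − q) = ln(F/S)/T
ln(7669.2/7349.4) = ln(1.043514) = 0.042594
(r − q) = 0.042594 / (2) = 0.021297
q = r − ln(F/S)/T = 0.0710 − 0.021297 = 0.049703
q = 4.97%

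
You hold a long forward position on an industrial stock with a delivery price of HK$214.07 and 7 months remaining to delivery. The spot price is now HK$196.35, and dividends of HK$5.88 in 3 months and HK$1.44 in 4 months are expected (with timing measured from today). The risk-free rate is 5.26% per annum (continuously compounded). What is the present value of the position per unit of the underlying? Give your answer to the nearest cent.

-HK$18.47

PV(remaining dividends) I = 5.88·e^(−0.0526·3/12) + 1.44·e^(−0.0526·4/12) = 7.2182
Current forward F = (S − I)·e^(rT) = (196.35 − 7.2182)·e^(0.0526·7/12) = 189.1318 × 1.031159 = 195.0250
Value (long) = (F − K)·e^(−rT) = (195.0250 − 214.07) × 0.969783 = -18.4695
Value = -HK$18.47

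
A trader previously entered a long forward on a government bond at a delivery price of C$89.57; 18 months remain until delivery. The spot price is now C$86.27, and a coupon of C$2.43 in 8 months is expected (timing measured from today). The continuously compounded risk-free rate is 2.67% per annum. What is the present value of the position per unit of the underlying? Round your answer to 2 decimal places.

PV(remaining coupons) I = 2.43·e^(−0.0267·8/12) = 2.3871
Current forward F = (S − I)·e^(rT) = (86.27 − 2.3871)·e^(0.0267·18/12) = 83.8829 × 1.040863 = 87.3106
Value (long) = (F − K)·e^(−rT) = (87.3106 − 89.57) × 0.960741 = -2.1707
Value = -C$2.17

-C$2.17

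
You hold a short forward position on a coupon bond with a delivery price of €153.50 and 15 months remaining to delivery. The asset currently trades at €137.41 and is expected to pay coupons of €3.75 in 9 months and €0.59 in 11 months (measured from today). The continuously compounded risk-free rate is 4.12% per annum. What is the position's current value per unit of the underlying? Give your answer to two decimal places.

PV(remaining coupons) I = 3.75·e^(−0.0412·9/12) + 0.59·e^(−0.0412·11/12) = 4.2040
Current forward F = (S − I)·e^(rT) = (137.41 − 4.2040)·e^(0.0412·15/12) = 133.2060 × 1.052849 = 140.2458
Value (long) = (F − K)·e^(−rT) = (140.2458 − 153.50) × 0.949804 = -12.5889
Short position value = −(long value) = €12.59

€12.59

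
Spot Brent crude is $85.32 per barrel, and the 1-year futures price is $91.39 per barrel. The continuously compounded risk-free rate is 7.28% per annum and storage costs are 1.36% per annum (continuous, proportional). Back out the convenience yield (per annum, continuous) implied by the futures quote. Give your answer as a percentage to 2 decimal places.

1.77%

F = S·e^((r+u−y)T) ⇒ (r+u−y) = ln(F/S)/T
ln(91.39/85.32) = 0.068727; /T ⇒ 0.068727
y = r + u − ln(F/S)/T = 0.0728 + 0.0136 − 0.068727 = 0.017673
y = 1.77%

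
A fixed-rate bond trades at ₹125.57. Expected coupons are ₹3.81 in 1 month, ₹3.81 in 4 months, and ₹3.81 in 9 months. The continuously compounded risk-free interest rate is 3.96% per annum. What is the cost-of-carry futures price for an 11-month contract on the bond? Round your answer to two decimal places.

₹118.54

PV(coupons) I = 3.81·e^(−0.0396·1/12) + 3.81·e^(−0.0396·4/12) + 3.81·e^(−0.0396·9/12)
I = 3.7974 + 3.7600 + 3.6985 = 11.2559
F = (S − I)·e^(rT) = (125.57 − 11.2559) · e^(0.0396·11/12)
= 114.3141 · e^0.036300 = 114.3141 × 1.036967 = ₹118.54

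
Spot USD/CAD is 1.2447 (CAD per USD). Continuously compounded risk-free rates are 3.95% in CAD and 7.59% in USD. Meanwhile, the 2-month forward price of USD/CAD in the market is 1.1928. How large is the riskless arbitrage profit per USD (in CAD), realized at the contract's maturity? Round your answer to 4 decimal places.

Fair forward: F* = S·e^(carry·T), with carry = (r_CAD − r_USD) = 0.0395 − 0.0759 = -0.0364
F* = 1.2447 · e^(-0.0364 × 2/12) = 1.2447 · e^-0.006067 = 1.2447 × 0.993951 = 1.2372
Market 1.1928 < fair 1.2372: forward underpriced → reverse cash-and-carry (short spot, go long the forward).
At maturity, profit = |F_mkt − F*| = |1.1928 − 1.2372| = 0.0444 per USD (in CAD)

0.0444 per USD (in CAD)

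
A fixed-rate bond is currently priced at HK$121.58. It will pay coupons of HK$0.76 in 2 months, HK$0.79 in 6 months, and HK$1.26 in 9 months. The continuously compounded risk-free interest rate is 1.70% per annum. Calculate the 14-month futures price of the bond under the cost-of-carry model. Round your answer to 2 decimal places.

HK$121.17

PV(coupons) I = 0.76·e^(−0.0170·2/12) + 0.79·e^(−0.0170·6/12) + 1.26·e^(−0.0170·9/12)
I = 0.7578 + 0.7833 + 1.2440 = 2.7851
F = (S − I)·e^(rT) = (121.58 − 2.7851) · e^(0.0170·14/12)
= 118.7949 · e^0.019833 = 118.7949 × 1.020031 = HK$121.17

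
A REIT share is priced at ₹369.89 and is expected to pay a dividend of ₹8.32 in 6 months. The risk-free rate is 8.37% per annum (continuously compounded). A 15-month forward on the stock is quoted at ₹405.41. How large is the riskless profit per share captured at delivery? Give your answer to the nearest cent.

PV(dividends) I = 8.32·e^(−0.0837·6/12) = 7.9790
Fair forward F* = (S − I)·e^(rT) = (369.89 − 7.9790)·e^0.104625 = 361.9110 × 1.110294 = 401.8276
Market ₹405.41 > fair 401.8276: forward overpriced → cash-and-carry (borrow at r, buy the stock and collect the dividends, short the forward).
Profit at T = |F_mkt − F*| = |405.41 − 401.8276| = ₹3.58 per share

₹3.58 per share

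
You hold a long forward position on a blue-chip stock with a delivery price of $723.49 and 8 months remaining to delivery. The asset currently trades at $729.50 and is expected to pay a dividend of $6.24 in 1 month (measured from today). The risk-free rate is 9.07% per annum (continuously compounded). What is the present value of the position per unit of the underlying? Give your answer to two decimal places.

PV(remaining dividends) I = 6.24·e^(−0.0907·1/12) = 6.1930
Current forward F = (S − I)·e^(rT) = (729.50 − 6.1930)·e^(0.0907·8/12) = 723.3070 × 1.062332 = 768.3922
Value (long) = (F − K)·e^(−rT) = (768.3922 − 723.49) × 0.941325 = 42.2676
Value = $42.27

$42.27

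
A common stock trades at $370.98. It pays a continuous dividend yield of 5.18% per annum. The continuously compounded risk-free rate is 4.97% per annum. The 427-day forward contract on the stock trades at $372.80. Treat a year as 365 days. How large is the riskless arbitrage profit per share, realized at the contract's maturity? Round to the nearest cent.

$2.73 per share

Fair forward: F* = S·e^(carry·T), with carry = (r − q) = 0.0497 − 0.0518 = -0.0021
F* = 370.98 · e^(-0.0021 × 427/365) = 370.98 · e^-0.002457 = 370.98 × 0.997546 = $370.0696
Market $372.80 > fair $370.0696: forward overpriced → cash-and-carry (buy spot, short the forward).
At maturity, profit = |F_mkt − F*| = |372.80 − 370.0696| = $2.73 per share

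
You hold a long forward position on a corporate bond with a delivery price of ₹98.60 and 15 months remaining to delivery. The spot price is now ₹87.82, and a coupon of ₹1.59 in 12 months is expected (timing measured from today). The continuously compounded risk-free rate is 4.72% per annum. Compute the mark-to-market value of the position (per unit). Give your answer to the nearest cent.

PV(remaining coupons) I = 1.59·e^(−0.0472·12/12) = 1.5167
Current forward F = (S − I)·e^(rT) = (87.82 − 1.5167)·e^(0.0472·15/12) = 86.3033 × 1.060775 = 91.5484
Value (long) = (F − K)·e^(−rT) = (91.5484 − 98.60) × 0.942707 = -6.6476
Value = -₹6.65

-₹6.65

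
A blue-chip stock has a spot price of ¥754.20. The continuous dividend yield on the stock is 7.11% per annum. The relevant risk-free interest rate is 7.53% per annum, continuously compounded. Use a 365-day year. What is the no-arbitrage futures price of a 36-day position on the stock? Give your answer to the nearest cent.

¥754.51

F = S·e^((r − q)T) = 754.20 · e^((0.0753 − 0.0711) × 36/365)
= 754.20 · e^0.000414 = 754.20 × 1.000414
F = ¥754.51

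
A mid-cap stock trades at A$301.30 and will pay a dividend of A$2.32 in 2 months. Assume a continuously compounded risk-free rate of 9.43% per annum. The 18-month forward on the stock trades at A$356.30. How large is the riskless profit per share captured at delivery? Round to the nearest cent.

A$11.85 per share

PV(dividends) I = 2.32·e^(−0.0943·2/12) = 2.2838
Fair forward F* = (S − I)·e^(rT) = (301.30 − 2.2838)·e^0.141450 = 299.0162 × 1.151943 = 344.4496
Market A$356.30 > fair 344.4496: forward overpriced → cash-and-carry (borrow at r, buy the stock and collect the dividends, short the forward).
Profit at T = |F_mkt − F*| = |356.30 − 344.4496| = A$11.85 per share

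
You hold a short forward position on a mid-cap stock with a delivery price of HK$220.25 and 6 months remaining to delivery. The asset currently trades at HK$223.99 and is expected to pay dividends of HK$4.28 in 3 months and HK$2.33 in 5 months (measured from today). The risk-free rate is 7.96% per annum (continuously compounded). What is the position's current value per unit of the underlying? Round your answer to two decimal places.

PV(remaining dividends) I = 4.28·e^(−0.0796·3/12) + 2.33·e^(−0.0796·5/12) = 6.4497
Current forward F = (S − I)·e^(rT) = (223.99 − 6.4497)·e^(0.0796·6/12) = 217.5403 × 1.040603 = 226.3731
Value (long) = (F − K)·e^(−rT) = (226.3731 − 220.25) × 0.960982 = 5.8842
Short position value = −(long value) = -HK$5.88

-HK$5.88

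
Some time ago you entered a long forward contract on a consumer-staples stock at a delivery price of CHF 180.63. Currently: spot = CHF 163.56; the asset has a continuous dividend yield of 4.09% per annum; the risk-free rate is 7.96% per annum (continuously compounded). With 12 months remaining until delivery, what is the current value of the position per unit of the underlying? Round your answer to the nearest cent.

-CHF 9.80

Current fair forward for the remaining 12 months: F = S·e^((r − q)·T), (r − q) = 0.0796 − 0.0409 = 0.0387
F = 163.56 · e^(0.0387 × 12/12) = 163.56 × 1.039459 = 170.0139
Value of long forward = (F − K)·e^(−rT) = (170.0139 − 180.63) · e^(−0.0796·12/12)
= -10.6161 × 0.923486 = -9.80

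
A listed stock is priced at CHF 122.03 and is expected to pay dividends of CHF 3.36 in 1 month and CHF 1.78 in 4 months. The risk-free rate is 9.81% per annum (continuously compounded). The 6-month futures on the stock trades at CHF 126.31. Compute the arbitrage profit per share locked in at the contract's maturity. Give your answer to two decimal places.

PV(dividends) I = 3.36·e^(−0.0981·1/12) + 1.78·e^(−0.0981·4/12) = 5.0554
Fair futures F* = (S − I)·e^(rT) = (122.03 − 5.0554)·e^0.049050 = 116.9746 × 1.050273 = 122.8553
Market CHF 126.31 > fair 122.8553: forward overpriced → cash-and-carry (borrow at r, buy the stock and collect the dividends, short the forward).
Profit at T = |F_mkt − F*| = |126.31 − 122.8553| = CHF 3.45 per share

CHF 3.45 per share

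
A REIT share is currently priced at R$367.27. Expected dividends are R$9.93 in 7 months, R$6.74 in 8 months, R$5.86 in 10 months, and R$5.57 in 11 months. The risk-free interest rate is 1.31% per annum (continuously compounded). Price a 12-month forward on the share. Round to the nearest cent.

R$343.91

PV(dividends) I = 9.93·e^(−0.0131·7/12) + 6.74·e^(−0.0131·8/12) + 5.86·e^(−0.0131·10/12) + 5.57·e^(−0.0131·11/12)
I = 9.8544 + 6.6814 + 5.7964 + 5.5035 = 27.8357
F = (S − I)·e^(rT) = (367.27 − 27.8357) · e^(0.0131·12/12)
= 339.4343 · e^0.013100 = 339.4343 × 1.013186 = R$343.91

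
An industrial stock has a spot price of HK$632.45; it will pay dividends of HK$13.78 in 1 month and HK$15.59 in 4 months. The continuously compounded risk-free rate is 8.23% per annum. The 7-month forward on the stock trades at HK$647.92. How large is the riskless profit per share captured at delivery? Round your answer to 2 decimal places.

PV(dividends) I = 13.78·e^(−0.0823·1/12) + 15.59·e^(−0.0823·4/12) = 28.8539
Fair forward F* = (S − I)·e^(rT) = (632.45 − 28.8539)·e^0.048008 = 603.5961 × 1.049179 = 633.2804
Market HK$647.92 > fair 633.2804: forward overpriced → cash-and-carry (borrow at r, buy the stock and collect the dividends, short the forward).
Profit at T = |F_mkt − F*| = |647.92 − 633.2804| = HK$14.64 per share

HK$14.64 per share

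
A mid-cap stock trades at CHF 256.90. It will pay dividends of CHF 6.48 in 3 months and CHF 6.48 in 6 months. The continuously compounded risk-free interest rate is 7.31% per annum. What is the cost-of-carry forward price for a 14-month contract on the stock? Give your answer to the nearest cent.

CHF 266.04

PV(dividends) I = 6.48·e^(−0.0731·3/12) + 6.48·e^(−0.0731·6/12)
I = 6.3627 + 6.2474 = 12.6101
F = (S − I)·e^(rT) = (256.90 − 12.6101) · e^(0.0731·14/12)
= 244.2899 · e^0.085283 = 244.2899 × 1.089025 = CHF 266.04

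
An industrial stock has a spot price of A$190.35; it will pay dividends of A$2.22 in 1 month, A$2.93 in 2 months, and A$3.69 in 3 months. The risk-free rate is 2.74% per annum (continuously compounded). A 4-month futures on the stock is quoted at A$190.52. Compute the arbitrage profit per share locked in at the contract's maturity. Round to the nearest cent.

PV(dividends) I = 2.22·e^(−0.0274·1/12) + 2.93·e^(−0.0274·2/12) + 3.69·e^(−0.0274·3/12) = 8.7964
Fair futures F* = (S − I)·e^(rT) = (190.35 − 8.7964)·e^0.009133 = 181.5536 × 1.009175 = 183.2194
Market A$190.52 > fair 183.2194: forward overpriced → cash-and-carry (borrow at r, buy the stock and collect the dividends, short the forward).
Profit at T = |F_mkt − F*| = |190.52 − 183.2194| = A$7.30 per share

A$7.30 per share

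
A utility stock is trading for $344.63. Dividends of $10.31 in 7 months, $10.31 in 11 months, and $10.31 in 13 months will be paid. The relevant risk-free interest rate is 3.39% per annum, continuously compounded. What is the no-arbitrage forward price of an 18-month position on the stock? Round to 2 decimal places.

$331.00

PV(dividends) I = 10.31·e^(−0.0339·7/12) + 10.31·e^(−0.0339·11/12) + 10.31·e^(−0.0339·13/12)
I = 10.1081 + 9.9945 + 9.9382 = 30.0408
F = (S − I)·e^(rT) = (344.63 − 30.0408) · e^(0.0339·18/12)
= 314.5892 · e^0.050850 = 314.5892 × 1.052165 = $331.00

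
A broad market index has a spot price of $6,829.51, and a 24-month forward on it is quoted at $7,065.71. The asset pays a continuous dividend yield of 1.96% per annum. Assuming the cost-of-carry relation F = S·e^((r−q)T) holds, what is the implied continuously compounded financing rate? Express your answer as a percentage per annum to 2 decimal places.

From F = S·e^((r−q)T): (r − q) = ln(F/S)/T
ln(7065.71/6829.51) = ln(1.034585) = 0.034000
(r − q) = 0.034000 / (24/12) = 0.017000
r = ln(F/S)/T + q = 0.017000 + 0.0196 = 0.036600
r = 3.66%

3.66%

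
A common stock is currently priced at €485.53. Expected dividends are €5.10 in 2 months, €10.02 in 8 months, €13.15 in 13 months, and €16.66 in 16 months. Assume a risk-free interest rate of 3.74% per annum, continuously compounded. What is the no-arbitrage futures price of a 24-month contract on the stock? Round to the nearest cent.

PV(dividends) I = 5.10·e^(−0.0374·2/12) + 10.02·e^(−0.0374·8/12) + 13.15·e^(−0.0374·13/12) + 16.66·e^(−0.0374·16/12)
I = 5.0683 + 9.7733 + 12.6279 + 15.8496 = 43.3191
F = (S − I)·e^(rT) = (485.53 − 43.3191) · e^(0.0374·24/12)
= 442.2109 · e^0.074800 = 442.2109 × 1.077669 = €476.56

€476.56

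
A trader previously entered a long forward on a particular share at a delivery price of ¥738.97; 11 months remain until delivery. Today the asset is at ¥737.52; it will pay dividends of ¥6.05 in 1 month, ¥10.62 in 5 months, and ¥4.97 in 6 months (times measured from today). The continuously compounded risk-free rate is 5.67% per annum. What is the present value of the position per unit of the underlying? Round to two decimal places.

¥14.75

PV(remaining dividends) I = 6.05·e^(−0.0567·1/12) + 10.62·e^(−0.0567·5/12) + 4.97·e^(−0.0567·6/12) = 21.2246
Current forward F = (S − I)·e^(rT) = (737.52 − 21.2246)·e^(0.0567·11/12) = 716.2954 × 1.053349 = 754.5090
Value (long) = (F − K)·e^(−rT) = (754.5090 − 738.97) × 0.949353 = 14.7520
Value = ¥14.75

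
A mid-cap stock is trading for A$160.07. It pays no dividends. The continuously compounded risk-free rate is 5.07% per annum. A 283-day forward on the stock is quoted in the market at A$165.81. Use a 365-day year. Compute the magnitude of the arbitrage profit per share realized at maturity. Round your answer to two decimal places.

A$0.68 per share

Fair forward: F* = S·e^(carry·T), with carry = r = 0.0507
F* = 160.07 · e^(0.0507 × 283/365) = 160.07 · e^0.039310 = 160.07 × 1.040093 = A$166.4877
Market A$165.81 < fair A$166.4877: forward underpriced → reverse cash-and-carry (short spot, go long the forward).
At maturity, profit = |F_mkt − F*| = |165.81 − 166.4877| = A$0.68 per share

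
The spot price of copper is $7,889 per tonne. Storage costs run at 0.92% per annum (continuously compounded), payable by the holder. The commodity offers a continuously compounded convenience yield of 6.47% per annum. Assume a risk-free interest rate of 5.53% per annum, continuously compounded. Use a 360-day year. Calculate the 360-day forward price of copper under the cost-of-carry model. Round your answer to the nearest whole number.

$7,887 per tonne

Net carry = r + u − y = 0.0553 + 0.0092 − 0.0647 = -0.0002
F = S·e^((r+u−y)T) = 7889 · e^(-0.0002 × 360/360) = 7889 · e^-0.000200
= 7889 × 0.999800 = $7,887 per tonne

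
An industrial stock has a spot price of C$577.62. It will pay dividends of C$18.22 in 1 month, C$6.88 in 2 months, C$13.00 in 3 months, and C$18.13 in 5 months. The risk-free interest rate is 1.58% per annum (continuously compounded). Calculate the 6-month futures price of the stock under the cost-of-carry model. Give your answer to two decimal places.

C$525.74

PV(dividends) I = 18.22·e^(−0.0158·1/12) + 6.88·e^(−0.0158·2/12) + 13.00·e^(−0.0158·3/12) + 18.13·e^(−0.0158·5/12)
I = 18.1960 + 6.8619 + 12.9488 + 18.0110 = 56.0177
F = (S − I)·e^(rT) = (577.62 − 56.0177) · e^(0.0158·6/12)
= 521.6023 · e^0.007900 = 521.6023 × 1.007931 = C$525.74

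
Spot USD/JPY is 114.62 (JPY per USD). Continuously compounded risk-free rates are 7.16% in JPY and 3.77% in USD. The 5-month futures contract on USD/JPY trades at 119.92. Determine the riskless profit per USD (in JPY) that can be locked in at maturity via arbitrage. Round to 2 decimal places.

Fair futures: F* = S·e^(carry·T), with carry = (r_JPY − r_USD) = 0.0716 − 0.0377 = 0.0339
F* = 114.62 · e^(0.0339 × 5/12) = 114.62 · e^0.014125 = 114.62 × 1.014225 = 116.2505
Market 119.92 > fair 116.2505: forward overpriced → cash-and-carry (buy spot, short the forward).
At maturity, profit = |F_mkt − F*| = |119.92 − 116.2505| = 3.67 per USD (in JPY)

3.67 per USD (in JPY)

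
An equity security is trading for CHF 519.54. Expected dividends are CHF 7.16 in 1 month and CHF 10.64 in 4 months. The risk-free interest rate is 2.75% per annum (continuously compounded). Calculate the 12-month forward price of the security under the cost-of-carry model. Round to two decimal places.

PV(dividends) I = 7.16·e^(−0.0275·1/12) + 10.64·e^(−0.0275·4/12)
I = 7.1436 + 10.5429 = 17.6865
F = (S − I)·e^(rT) = (519.54 − 17.6865) · e^(0.0275·12/12)
= 501.8535 · e^0.027500 = 501.8535 × 1.027882 = CHF 515.85

CHF 515.85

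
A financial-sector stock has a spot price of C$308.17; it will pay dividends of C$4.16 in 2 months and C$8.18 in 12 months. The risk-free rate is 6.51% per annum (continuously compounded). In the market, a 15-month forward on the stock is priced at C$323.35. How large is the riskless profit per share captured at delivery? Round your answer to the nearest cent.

C$1.83 per share

PV(dividends) I = 4.16·e^(−0.0651·2/12) + 8.18·e^(−0.0651·12/12) = 11.7796
Fair forward F* = (S − I)·e^(rT) = (308.17 − 11.7796)·e^0.081375 = 296.3904 × 1.084778 = 321.5178
Market C$323.35 > fair 321.5178: forward overpriced → cash-and-carry (borrow at r, buy the stock and collect the dividends, short the forward).
Profit at T = |F_mkt − F*| = |323.35 − 321.5178| = C$1.83 per share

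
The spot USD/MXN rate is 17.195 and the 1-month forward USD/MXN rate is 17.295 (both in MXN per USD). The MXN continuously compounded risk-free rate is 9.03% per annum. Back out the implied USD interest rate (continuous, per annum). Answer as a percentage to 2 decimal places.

F = S·e^((r_MXN − r_USD)T) ⇒ r_USD = r_MXN − ln(F/S)/T
ln(17.295/17.195) = 0.005799; /(1/12) = 0.069588
r_USD = 0.0903 − 0.069588 = 0.020712
r_USD = 2.07%

2.07%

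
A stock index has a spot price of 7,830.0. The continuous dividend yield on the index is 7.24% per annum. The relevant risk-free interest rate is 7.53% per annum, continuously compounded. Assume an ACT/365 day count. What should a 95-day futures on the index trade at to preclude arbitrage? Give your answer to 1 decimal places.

F = S·e^((r − q)T) = 7830.0 · e^((0.0753 − 0.0724) × 95/365)
= 7830.0 · e^0.000755 = 7830.0 × 1.000755
F = 7,835.9

7,835.9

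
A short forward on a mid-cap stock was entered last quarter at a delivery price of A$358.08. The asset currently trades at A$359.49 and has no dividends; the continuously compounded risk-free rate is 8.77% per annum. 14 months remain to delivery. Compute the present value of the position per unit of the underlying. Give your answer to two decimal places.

-A$36.24

Current fair forward for the remaining 14 months: F = S·e^(r·T), r = 0.0877
F = 359.49 · e^(0.0877 × 14/12) = 359.49 × 1.107734 = 398.2193
Value of long forward = (F − K)·e^(−rT) = (398.2193 − 358.08) · e^(−0.0877·14/12)
= 40.1393 × 0.902744 = 36.24
Short position value = −(long value) = -A$36.24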